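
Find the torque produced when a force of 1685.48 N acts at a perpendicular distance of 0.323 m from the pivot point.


tau = F * d
tau = 1685.48 * 0.323
tau = 544.41 N*m

544.41 N*m


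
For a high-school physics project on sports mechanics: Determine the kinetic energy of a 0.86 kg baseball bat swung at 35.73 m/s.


KE = 0.5 * m * v^2
KE = 0.5 * 0.86 * 35.73^2
KE = 0.5 * 0.86 * 1276.6329 = 548.9521 J

548.9521 J


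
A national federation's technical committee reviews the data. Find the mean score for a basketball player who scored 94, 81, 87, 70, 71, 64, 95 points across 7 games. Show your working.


Average = sum / n
Sum = 562
Average = 562 / 7 = 80.2857

80.2857


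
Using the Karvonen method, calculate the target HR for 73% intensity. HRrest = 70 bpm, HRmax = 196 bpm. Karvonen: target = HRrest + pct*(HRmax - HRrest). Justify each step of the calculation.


Target = HRrest + pct*(HRmax - HRrest)
Heart rate reserve = HRmax - HRrest = 196 - 70 = 126 bpm
Fraction = 73% = 0.73
Target = 70 + 0.73 * 126
Target = 70 + 91.98 = 161.98 bpm

161.98 bpm


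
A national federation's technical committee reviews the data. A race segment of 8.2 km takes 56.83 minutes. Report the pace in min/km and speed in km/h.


Pace = time / distance = 56.83 min / 8.2 km = 6.9305 min/km
Speed = distance / time_in_hours = 8.2 / 0.9472 hr
Speed = 8.6574 km/h

6.9305 min/km, 8.6574 km/h


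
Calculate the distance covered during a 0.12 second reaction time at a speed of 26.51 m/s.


d = v * t
d = 26.51 * 0.12
d = 3.1812 m

3.1812 m


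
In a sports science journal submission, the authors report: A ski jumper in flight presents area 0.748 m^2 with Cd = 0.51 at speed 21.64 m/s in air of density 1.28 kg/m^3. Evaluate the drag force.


Fd = 0.5 * Cd * rho * A * v^2
Fd = 0.5 * 0.51 * 1.28 * 0.748 * 21.64^2
v^2 = 468.2896
Fd = 0.5 * 0.51 * 1.28 * 0.748 * 468.2896 = 114.3316 N

114.3316 N


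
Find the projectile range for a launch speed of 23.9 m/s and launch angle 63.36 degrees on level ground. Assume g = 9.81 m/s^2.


R = v^2 * sin(2*theta) / g
Convert angle to radians: theta = 63.36 deg = 1.1058 rad
sin(2*theta) = sin(2.2117) = 0.8016
R = 23.9^2 * 0.8016 / 9.81
R = 571.21 * 0.8016 / 9.81 = 46.6731 m

46.6731 m


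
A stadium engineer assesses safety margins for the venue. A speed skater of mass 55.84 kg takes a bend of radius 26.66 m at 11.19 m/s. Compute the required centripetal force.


Fc = m * v^2 / r
v^2 = 11.19^2 = 125.2161
Fc = 55.84 * 125.2161 / 26.66
Fc = 6992.067 / 26.66 = 262.2681 N

262.2681 N


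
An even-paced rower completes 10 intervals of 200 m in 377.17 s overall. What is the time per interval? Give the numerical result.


Split time = total_time / n_laps = 377.17 / 10
Split time = 37.717 s per lap

37.717 s


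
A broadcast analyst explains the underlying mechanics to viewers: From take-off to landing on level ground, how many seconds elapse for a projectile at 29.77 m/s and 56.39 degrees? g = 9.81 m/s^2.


T = 2*v*sin(theta)/g
sin(theta) = sin(56.39 deg) = 0.8328
T = 2*29.77*0.8328 / 9.81
T = 49.5864 / 9.81 = 5.0547 s

5.0547 s


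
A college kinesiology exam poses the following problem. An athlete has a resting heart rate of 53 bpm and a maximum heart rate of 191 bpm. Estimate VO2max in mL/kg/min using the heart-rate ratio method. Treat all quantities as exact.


VO2max = 15.3 * HRmax / HRrest
VO2max = 15.3 * 191 / 53
VO2max = 2922.3 / 53 = 55.1377 mL/kg/min

55.1377 mL/kg/min


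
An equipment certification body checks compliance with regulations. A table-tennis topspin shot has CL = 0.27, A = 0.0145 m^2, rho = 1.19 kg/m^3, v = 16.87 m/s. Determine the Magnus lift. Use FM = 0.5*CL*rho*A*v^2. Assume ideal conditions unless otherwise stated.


FM = 0.5 * CL * rho * A * v^2
FM = 0.5 * 0.27 * 1.19 * 0.0145 * 16.87^2
v^2 = 284.5969
FM = 0.5 * 0.27 * 1.19 * 0.0145 * 284.5969 = 0.6629 N

0.6629 N


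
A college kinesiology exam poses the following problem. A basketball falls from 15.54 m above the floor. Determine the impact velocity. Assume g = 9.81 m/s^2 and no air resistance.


v = sqrt(2 * g * h)
v = sqrt(2 * 9.81 * 15.54)
v = sqrt(304.8948) = 17.4612 m/s

17.4612 m/s


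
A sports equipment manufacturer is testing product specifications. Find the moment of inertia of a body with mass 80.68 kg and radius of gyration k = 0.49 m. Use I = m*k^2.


I = m * k^2
I = 80.68 * 0.49^2
I = 80.68 * 0.2401 = 19.3713 kg*m^2

19.3713 kg*m^2


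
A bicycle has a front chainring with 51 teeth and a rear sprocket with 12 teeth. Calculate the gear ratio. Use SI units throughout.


GR = front_teeth / rear_teeth
GR = 51 / 12
GR = 4.25

4.25


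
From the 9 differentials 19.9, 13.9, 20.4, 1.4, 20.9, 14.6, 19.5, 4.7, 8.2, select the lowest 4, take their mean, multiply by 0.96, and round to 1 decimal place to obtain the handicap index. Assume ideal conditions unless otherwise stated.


All differentials: 19.9, 13.9, 20.4, 1.4, 20.9, 14.6, 19.5, 4.7, 8.2
Sorted: 1.4, 4.7, 8.2, 13.9, 14.6, 19.5, 19.9, 20.4, 20.9
Best 4: 1.4, 4.7, 8.2, 13.9
Average of best = 28.2 / 4 = 7.05
Raw index = 7.05 * 0.96 = 6.768
Handicap index = round(6.768, 1) = 6.8

6.8


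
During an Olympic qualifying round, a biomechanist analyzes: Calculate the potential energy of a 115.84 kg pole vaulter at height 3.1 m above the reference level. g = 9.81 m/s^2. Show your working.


PE = m * g * h
PE = 115.84 * 9.81 * 3.1
PE = 1136.3904 * 3.1 = 3522.8102 J

3522.8102 J


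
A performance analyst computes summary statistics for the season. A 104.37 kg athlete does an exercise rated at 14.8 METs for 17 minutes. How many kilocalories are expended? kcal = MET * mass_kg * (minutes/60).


kcal = MET * mass * time_hr
Convert time: 17 min = 0.2833 hr
kcal = 14.8 * 104.37 * 0.2833
kcal = 437.6582 kcal

437.6582 kcal


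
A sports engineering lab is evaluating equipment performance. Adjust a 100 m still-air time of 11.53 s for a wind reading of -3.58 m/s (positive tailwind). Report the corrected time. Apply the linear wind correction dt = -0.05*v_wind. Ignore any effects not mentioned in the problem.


dt = -0.05 * v_wind = -0.05 * -3.58 = 0.179 s
t_corrected = t_still + dt = 11.53 + (0.179)
t_corrected = 11.709 s

11.709 s


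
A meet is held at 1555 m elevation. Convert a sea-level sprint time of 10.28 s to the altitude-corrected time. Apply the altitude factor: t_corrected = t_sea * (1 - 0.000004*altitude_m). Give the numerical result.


Correction factor = 1 - 0.000004 * 1555 = 0.99378
t_corrected = t_sea * factor = 10.28 * 0.99378
t_corrected = 10.2161 s

10.2161 s


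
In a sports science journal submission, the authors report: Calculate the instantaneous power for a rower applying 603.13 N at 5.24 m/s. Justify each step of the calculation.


P = F * v
P = 603.13 * 5.24
P = 3160.4012 W

3160.4012 W


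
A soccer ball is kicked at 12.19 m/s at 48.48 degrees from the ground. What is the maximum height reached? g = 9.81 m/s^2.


H = (v*sin(theta))^2 / (2*g)
vy = v*sin(theta) = 12.19 * sin(48.48 deg) = 9.127 m/s
H = vy^2 / (2*g) = 83.3012 / (2*9.81)
H = 83.3012 / 19.62 = 4.2457 m

4.2457 m


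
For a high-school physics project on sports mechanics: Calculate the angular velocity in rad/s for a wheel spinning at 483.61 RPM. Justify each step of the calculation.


omega = RPM * 2 * pi / 60
omega = 483.61 * 2 * 3.14159 / 60
omega = 3038.6112 / 60 = 50.6435 rad/s

50.6435 rad/s


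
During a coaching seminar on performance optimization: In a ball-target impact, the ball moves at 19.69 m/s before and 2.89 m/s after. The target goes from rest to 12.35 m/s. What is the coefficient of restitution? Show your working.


e = (v2_after - v1_after) / (v1_before - v2_before)
Numerator = 12.35 - 2.89 = 9.46
Denominator = 19.69 - 0 = 19.69
e = 9.46 / 19.69 = 0.4804

0.4804


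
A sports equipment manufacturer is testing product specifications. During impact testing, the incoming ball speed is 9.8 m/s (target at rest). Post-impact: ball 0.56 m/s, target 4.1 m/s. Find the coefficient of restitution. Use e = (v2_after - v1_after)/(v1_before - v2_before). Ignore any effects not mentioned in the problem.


e = (v2_after - v1_after) / (v1_before - v2_before)
Numerator = 4.1 - 0.56 = 3.54
Denominator = 9.8 - 0 = 9.8
e = 3.54 / 9.8 = 0.3612

0.3612


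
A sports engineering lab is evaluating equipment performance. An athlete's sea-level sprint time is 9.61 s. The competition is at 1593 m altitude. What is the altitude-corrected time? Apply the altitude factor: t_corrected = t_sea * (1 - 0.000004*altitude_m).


Correction factor = 1 - 0.000004 * 1593 = 0.993628
t_corrected = t_sea * factor = 9.61 * 0.993628
t_corrected = 9.5488 s

9.5488 s


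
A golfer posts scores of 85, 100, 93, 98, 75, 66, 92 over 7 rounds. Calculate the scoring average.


Average = sum / n
Sum = 609
Average = 609 / 7 = 87

87


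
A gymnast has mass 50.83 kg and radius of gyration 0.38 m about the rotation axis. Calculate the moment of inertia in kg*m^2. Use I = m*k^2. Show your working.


I = m * k^2
I = 50.83 * 0.38^2
I = 50.83 * 0.1444 = 7.3399 kg*m^2

7.3399 kg*m^2


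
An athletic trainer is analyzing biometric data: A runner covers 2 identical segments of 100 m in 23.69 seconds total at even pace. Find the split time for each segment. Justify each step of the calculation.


Split time = total_time / n_laps = 23.69 / 2
Split time = 11.845 s per lap

11.845 s


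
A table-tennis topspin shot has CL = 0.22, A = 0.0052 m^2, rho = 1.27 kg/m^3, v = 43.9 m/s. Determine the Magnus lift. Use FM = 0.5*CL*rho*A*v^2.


FM = 0.5 * CL * rho * A * v^2
FM = 0.5 * 0.22 * 1.27 * 0.0052 * 43.9^2
v^2 = 1927.21
FM = 0.5 * 0.22 * 1.27 * 0.0052 * 1927.21 = 1.4 N

1.4 N


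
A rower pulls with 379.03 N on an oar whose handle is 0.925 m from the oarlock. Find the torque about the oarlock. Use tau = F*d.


tau = F * d
tau = 379.03 * 0.925
tau = 350.6028 N*m

350.6028 N*m


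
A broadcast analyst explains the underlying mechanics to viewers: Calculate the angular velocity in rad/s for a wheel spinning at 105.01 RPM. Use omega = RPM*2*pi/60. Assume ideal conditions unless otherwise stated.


omega = RPM * 2 * pi / 60
omega = 105.01 * 2 * 3.14159 / 60
omega = 659.7973 / 60 = 10.9966 rad/s

10.9966 rad/s


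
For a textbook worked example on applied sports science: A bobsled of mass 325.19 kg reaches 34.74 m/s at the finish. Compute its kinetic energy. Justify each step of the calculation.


KE = 0.5 * m * v^2
KE = 0.5 * 325.19 * 34.74^2
KE = 0.5 * 325.19 * 1206.8676 = 196230.6374 J

196230.6374 J


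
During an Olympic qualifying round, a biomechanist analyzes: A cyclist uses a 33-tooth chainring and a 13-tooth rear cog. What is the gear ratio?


GR = front_teeth / rear_teeth
GR = 33 / 13
GR = 2.5385

2.5385


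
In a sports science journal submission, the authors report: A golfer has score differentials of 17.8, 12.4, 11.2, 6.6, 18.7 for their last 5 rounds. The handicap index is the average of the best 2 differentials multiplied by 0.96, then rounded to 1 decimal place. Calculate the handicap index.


All differentials: 17.8, 12.4, 11.2, 6.6, 18.7
Sorted: 6.6, 11.2, 12.4, 17.8, 18.7
Best 2: 6.6, 11.2
Average of best = 17.8 / 2 = 8.9
Raw index = 8.9 * 0.96 = 8.544
Handicap index = round(8.544, 1) = 8.5

8.5


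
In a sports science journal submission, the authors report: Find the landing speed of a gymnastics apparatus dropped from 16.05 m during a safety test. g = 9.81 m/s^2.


v = sqrt(2 * g * h)
v = sqrt(2 * 9.81 * 16.05)
v = sqrt(314.901) = 17.7455 m/s

17.7455 m/s


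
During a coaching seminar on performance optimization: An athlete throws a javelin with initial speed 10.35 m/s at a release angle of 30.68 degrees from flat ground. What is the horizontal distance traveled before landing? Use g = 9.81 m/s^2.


R = v^2 * sin(2*theta) / g
Convert angle to radians: theta = 30.68 deg = 0.5355 rad
sin(2*theta) = sin(1.0709) = 0.8776
R = 10.35^2 * 0.8776 / 9.81
R = 107.1225 * 0.8776 / 9.81 = 9.5837 m

9.5837 m


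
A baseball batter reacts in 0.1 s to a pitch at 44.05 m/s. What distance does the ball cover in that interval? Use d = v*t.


d = v * t
d = 44.05 * 0.1
d = 4.405 m

4.405 m


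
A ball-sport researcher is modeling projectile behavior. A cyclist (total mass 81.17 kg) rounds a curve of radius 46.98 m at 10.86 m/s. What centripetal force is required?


Fc = m * v^2 / r
v^2 = 10.86^2 = 117.9396
Fc = 81.17 * 117.9396 / 46.98
Fc = 9573.1573 / 46.98 = 203.7709 N

203.7709 N


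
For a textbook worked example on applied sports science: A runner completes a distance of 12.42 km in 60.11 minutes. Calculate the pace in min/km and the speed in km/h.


Pace = time / distance = 60.11 min / 12.42 km = 4.8398 min/km
Speed = distance / time_in_hours = 12.42 / 1.0018 hr
Speed = 12.3973 km/h

4.8398 min/km, 12.3973 km/h


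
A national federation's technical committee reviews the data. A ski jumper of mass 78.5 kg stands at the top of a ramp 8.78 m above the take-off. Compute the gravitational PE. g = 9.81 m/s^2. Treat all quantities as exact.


PE = m * g * h
PE = 78.5 * 9.81 * 8.78
PE = 770.085 * 8.78 = 6761.3463 J

6761.3463 J


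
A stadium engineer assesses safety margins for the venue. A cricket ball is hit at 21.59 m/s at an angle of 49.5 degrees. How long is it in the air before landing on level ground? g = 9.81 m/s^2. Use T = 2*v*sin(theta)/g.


T = 2*v*sin(theta)/g
sin(theta) = sin(49.5 deg) = 0.7604
T = 2*21.59*0.7604 / 9.81
T = 32.8343 / 9.81 = 3.347 s

3.347 s


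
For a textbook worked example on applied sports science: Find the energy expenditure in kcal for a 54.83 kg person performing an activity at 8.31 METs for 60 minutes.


kcal = MET * mass * time_hr
Convert time: 60 min = 1 hr
kcal = 8.31 * 54.83 * 1
kcal = 455.6373 kcal

455.6373 kcal


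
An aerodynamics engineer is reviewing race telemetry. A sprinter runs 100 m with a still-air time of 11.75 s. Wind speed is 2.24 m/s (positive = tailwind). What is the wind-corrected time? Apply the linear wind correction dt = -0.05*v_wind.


dt = -0.05 * v_wind = -0.05 * 2.24 = -0.112 s
t_corrected = t_still + dt = 11.75 + (-0.112)
t_corrected = 11.638 s

11.638 s


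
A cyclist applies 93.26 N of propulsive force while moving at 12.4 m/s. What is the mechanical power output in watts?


P = F * v
P = 93.26 * 12.4
P = 1156.424 W

1156.424 W


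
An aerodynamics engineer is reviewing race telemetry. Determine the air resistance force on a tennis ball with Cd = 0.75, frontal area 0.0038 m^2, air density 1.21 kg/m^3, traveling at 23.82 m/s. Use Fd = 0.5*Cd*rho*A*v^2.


Fd = 0.5 * Cd * rho * A * v^2
Fd = 0.5 * 0.75 * 1.21 * 0.0038 * 23.82^2
v^2 = 567.3924
Fd = 0.5 * 0.75 * 1.21 * 0.0038 * 567.3924 = 0.9783 N

0.9783 N


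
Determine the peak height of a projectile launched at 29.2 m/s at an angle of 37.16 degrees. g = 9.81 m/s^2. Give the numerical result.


H = (v*sin(theta))^2 / (2*g)
vy = v*sin(theta) = 29.2 * sin(37.16 deg) = 17.6381 m/s
H = vy^2 / (2*g) = 311.1009 / (2*9.81)
H = 311.1009 / 19.62 = 15.8563 m

15.8563 m


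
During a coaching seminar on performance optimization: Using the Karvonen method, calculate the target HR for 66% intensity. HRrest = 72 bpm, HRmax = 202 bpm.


Target = HRrest + pct*(HRmax - HRrest)
Heart rate reserve = HRmax - HRrest = 202 - 72 = 130 bpm
Fraction = 66% = 0.66
Target = 72 + 0.66 * 130
Target = 72 + 85.8 = 157.8 bpm

157.8 bpm


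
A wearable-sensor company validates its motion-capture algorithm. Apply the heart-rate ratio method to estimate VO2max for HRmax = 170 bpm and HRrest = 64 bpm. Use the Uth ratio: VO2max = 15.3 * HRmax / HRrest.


VO2max = 15.3 * HRmax / HRrest
VO2max = 15.3 * 170 / 64
VO2max = 2601 / 64 = 40.6406 mL/kg/min

40.6406 mL/kg/min


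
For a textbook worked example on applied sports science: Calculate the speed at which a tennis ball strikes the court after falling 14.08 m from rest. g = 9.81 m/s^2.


v = sqrt(2 * g * h)
v = sqrt(2 * 9.81 * 14.08)
v = sqrt(276.2496) = 16.6208 m/s

16.6208 m/s


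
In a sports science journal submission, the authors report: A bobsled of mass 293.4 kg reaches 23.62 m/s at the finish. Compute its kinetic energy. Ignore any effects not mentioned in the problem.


KE = 0.5 * m * v^2
KE = 0.5 * 293.4 * 23.62^2
KE = 0.5 * 293.4 * 557.9044 = 81844.5755 J

81844.5755 J


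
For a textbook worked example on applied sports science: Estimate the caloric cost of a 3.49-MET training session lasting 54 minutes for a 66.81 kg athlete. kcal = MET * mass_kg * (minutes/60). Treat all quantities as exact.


kcal = MET * mass * time_hr
Convert time: 54 min = 0.9 hr
kcal = 3.49 * 66.81 * 0.9
kcal = 209.8502 kcal

209.8502 kcal


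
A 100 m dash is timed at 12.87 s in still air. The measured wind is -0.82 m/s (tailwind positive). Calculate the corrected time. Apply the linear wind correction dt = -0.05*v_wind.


dt = -0.05 * v_wind = -0.05 * -0.82 = 0.041 s
t_corrected = t_still + dt = 12.87 + (0.041)
t_corrected = 12.911 s

12.911 s


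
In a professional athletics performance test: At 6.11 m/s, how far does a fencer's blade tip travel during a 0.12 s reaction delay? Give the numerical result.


d = v * t
d = 6.11 * 0.12
d = 0.7332 m

0.7332 m


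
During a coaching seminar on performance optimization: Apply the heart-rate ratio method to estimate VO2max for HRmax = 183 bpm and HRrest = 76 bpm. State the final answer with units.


VO2max = 15.3 * HRmax / HRrest
VO2max = 15.3 * 183 / 76
VO2max = 2799.9 / 76 = 36.8408 mL/kg/min

36.8408 mL/kg/min


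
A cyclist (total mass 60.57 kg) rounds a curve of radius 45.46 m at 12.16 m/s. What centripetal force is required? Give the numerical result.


Fc = m * v^2 / r
v^2 = 12.16^2 = 147.8656
Fc = 60.57 * 147.8656 / 45.46
Fc = 8956.2194 / 45.46 = 197.0132 N

197.0132 N


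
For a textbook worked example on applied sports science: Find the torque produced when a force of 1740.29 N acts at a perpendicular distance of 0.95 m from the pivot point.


tau = F * d
tau = 1740.29 * 0.95
tau = 1653.2755 N*m

1653.2755 N*m


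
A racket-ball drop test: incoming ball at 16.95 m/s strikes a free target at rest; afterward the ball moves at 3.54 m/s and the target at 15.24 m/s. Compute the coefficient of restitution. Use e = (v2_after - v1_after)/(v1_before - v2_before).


e = (v2_after - v1_after) / (v1_before - v2_before)
Numerator = 15.24 - 3.54 = 11.7
Denominator = 16.95 - 0 = 16.95
e = 11.7 / 16.95 = 0.6903

0.6903


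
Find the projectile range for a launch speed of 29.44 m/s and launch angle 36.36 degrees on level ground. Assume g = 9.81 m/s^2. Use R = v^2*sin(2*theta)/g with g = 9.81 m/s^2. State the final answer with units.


R = v^2 * sin(2*theta) / g
Convert angle to radians: theta = 36.36 deg = 0.6346 rad
sin(2*theta) = sin(1.2692) = 0.9549
R = 29.44^2 * 0.9549 / 9.81
R = 866.7136 * 0.9549 / 9.81 = 84.3623 m

84.3623 m


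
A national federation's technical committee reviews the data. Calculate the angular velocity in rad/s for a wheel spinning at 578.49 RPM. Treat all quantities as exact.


omega = RPM * 2 * pi / 60
omega = 578.49 * 2 * 3.14159 / 60
omega = 3634.7599 / 60 = 60.5793 rad/s

60.5793 rad/s


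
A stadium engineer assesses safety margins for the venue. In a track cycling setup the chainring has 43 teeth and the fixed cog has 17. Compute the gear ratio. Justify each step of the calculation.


GR = front_teeth / rear_teeth
GR = 43 / 17
GR = 2.5294

2.5294


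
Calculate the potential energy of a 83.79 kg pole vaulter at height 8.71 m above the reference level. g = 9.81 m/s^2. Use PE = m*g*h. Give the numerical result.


PE = m * g * h
PE = 83.79 * 9.81 * 8.71
PE = 821.9799 * 8.71 = 7159.4449 J

7159.4449 J


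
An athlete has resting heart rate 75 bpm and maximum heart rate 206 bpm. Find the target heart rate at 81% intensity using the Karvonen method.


Target = HRrest + pct*(HRmax - HRrest)
Heart rate reserve = HRmax - HRrest = 206 - 75 = 131 bpm
Fraction = 81% = 0.81
Target = 75 + 0.81 * 131
Target = 75 + 106.11 = 181.11 bpm

181.11 bpm


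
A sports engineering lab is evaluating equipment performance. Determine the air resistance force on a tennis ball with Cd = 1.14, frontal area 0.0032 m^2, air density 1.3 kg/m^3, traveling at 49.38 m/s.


Fd = 0.5 * Cd * rho * A * v^2
Fd = 0.5 * 1.14 * 1.3 * 0.0032 * 49.38^2
v^2 = 2438.3844
Fd = 0.5 * 1.14 * 1.3 * 0.0032 * 2438.3844 = 5.7819 N

5.7819 N


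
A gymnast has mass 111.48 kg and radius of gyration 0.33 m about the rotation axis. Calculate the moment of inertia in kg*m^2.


I = m * k^2
I = 111.48 * 0.33^2
I = 111.48 * 0.1089 = 12.1402 kg*m^2

12.1402 kg*m^2


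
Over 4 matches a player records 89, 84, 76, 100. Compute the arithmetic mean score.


Average = sum / n
Sum = 349
Average = 349 / 4 = 87.25

87.25


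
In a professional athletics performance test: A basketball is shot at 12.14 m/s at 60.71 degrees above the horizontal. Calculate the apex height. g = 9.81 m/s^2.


H = (v*sin(theta))^2 / (2*g)
vy = v*sin(theta) = 12.14 * sin(60.71 deg) = 10.588 m/s
H = vy^2 / (2*g) = 112.1048 / (2*9.81)
H = 112.1048 / 19.62 = 5.7138 m

5.7138 m


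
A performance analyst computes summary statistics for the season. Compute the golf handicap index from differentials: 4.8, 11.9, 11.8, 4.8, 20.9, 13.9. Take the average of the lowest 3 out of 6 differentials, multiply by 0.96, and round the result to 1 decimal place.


All differentials: 4.8, 11.9, 11.8, 4.8, 20.9, 13.9
Sorted: 4.8, 4.8, 11.8, 11.9, 13.9, 20.9
Best 3: 4.8, 4.8, 11.8
Average of best = 21.4 / 3 = 7.1333
Raw index = 7.1333 * 0.96 = 6.848
Handicap index = round(6.848, 1) = 6.8

6.8


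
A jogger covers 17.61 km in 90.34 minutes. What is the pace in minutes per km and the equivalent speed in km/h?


Pace = time / distance = 90.34 min / 17.61 km = 5.13 min/km
Speed = distance / time_in_hours = 17.61 / 1.5057 hr
Speed = 11.6958 km/h

5.13 min/km, 11.6958 km/h


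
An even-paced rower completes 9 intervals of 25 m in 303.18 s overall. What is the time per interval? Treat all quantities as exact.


Split time = total_time / n_laps = 303.18 / 9
Split time = 33.6867 s per lap

33.6867 s


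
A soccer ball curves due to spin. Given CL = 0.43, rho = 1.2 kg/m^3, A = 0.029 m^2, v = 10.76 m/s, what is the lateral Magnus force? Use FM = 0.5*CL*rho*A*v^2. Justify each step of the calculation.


FM = 0.5 * CL * rho * A * v^2
FM = 0.5 * 0.43 * 1.2 * 0.029 * 10.76^2
v^2 = 115.7776
FM = 0.5 * 0.43 * 1.2 * 0.029 * 115.7776 = 0.8662 N

0.8662 N


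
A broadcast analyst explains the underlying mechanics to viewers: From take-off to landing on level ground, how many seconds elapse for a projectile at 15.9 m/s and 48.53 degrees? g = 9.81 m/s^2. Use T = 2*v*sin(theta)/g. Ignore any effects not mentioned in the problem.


T = 2*v*sin(theta)/g
sin(theta) = sin(48.53 deg) = 0.7493
T = 2*15.9*0.7493 / 9.81
T = 23.8278 / 9.81 = 2.4289 s

2.4289 s


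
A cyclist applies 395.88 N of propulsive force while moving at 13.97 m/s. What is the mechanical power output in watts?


P = F * v
P = 395.88 * 13.97
P = 5530.4436 W

5530.4436 W


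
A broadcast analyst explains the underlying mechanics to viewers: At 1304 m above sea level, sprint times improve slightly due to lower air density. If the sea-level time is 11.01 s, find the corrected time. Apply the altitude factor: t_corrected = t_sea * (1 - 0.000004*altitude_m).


Correction factor = 1 - 0.000004 * 1304 = 0.994784
t_corrected = t_sea * factor = 11.01 * 0.994784
t_corrected = 10.9526 s

10.9526 s


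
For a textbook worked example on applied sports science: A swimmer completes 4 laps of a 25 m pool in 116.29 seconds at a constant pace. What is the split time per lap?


Split time = total_time / n_laps = 116.29 / 4
Split time = 29.0725 s per lap

29.0725 s


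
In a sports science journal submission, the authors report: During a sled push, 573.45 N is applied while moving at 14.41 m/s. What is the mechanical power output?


P = F * v
P = 573.45 * 14.41
P = 8263.4145 W

8263.4145 W


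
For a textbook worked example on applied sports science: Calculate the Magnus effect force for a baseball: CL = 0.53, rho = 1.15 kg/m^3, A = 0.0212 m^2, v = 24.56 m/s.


FM = 0.5 * CL * rho * A * v^2
FM = 0.5 * 0.53 * 1.15 * 0.0212 * 24.56^2
v^2 = 603.1936
FM = 0.5 * 0.53 * 1.15 * 0.0212 * 603.1936 = 3.8971 N

3.8971 N


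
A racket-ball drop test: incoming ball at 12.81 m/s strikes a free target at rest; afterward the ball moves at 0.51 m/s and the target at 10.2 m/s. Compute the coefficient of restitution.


e = (v2_after - v1_after) / (v1_before - v2_before)
Numerator = 10.2 - 0.51 = 9.69
Denominator = 12.81 - 0 = 12.81
e = 9.69 / 12.81 = 0.7564

0.7564


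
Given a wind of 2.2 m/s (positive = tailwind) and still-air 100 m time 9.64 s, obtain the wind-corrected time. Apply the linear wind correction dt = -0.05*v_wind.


dt = -0.05 * v_wind = -0.05 * 2.2 = -0.11 s
t_corrected = t_still + dt = 9.64 + (-0.11)
t_corrected = 9.53 s

9.53 s


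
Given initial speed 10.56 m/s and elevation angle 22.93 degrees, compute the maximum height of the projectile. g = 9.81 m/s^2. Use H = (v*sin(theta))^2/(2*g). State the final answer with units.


H = (v*sin(theta))^2 / (2*g)
vy = v*sin(theta) = 10.56 * sin(22.93 deg) = 4.1142 m/s
H = vy^2 / (2*g) = 16.927 / (2*9.81)
H = 16.927 / 19.62 = 0.8627 m

0.8627 m


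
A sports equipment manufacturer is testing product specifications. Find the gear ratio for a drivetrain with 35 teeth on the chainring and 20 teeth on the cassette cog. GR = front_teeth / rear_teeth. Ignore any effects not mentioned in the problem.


GR = front_teeth / rear_teeth
GR = 35 / 20
GR = 1.75

1.75


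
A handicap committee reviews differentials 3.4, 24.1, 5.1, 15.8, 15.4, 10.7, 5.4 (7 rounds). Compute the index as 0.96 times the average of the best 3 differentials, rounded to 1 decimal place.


All differentials: 3.4, 24.1, 5.1, 15.8, 15.4, 10.7, 5.4
Sorted: 3.4, 5.1, 5.4, 10.7, 15.4, 15.8, 24.1
Best 3: 3.4, 5.1, 5.4
Average of best = 13.9 / 3 = 4.6333
Raw index = 4.6333 * 0.96 = 4.448
Handicap index = round(4.448, 1) = 4.4

4.4


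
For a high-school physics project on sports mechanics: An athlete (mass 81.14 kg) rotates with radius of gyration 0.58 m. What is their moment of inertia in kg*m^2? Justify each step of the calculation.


I = m * k^2
I = 81.14 * 0.58^2
I = 81.14 * 0.3364 = 27.2955 kg*m^2

27.2955 kg*m^2


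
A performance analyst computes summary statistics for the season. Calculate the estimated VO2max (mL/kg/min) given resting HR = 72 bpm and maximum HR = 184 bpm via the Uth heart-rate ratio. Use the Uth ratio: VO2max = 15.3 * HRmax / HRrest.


VO2max = 15.3 * HRmax / HRrest
VO2max = 15.3 * 184 / 72
VO2max = 2815.2 / 72 = 39.1 mL/kg/min

39.1 mL/kg/min


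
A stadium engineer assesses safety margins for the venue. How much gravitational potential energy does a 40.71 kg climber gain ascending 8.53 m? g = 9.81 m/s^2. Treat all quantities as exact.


PE = m * g * h
PE = 40.71 * 9.81 * 8.53
PE = 399.3651 * 8.53 = 3406.5843 J

3406.5843 J


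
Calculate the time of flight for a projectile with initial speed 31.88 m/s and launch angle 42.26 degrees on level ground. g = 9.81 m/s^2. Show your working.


T = 2*v*sin(theta)/g
sin(theta) = sin(42.26 deg) = 0.6725
T = 2*31.88*0.6725 / 9.81
T = 42.8783 / 9.81 = 4.3709 s

4.3709 s


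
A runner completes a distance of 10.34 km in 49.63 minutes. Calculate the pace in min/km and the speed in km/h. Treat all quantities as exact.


Pace = time / distance = 49.63 min / 10.34 km = 4.7998 min/km
Speed = distance / time_in_hours = 10.34 / 0.8272 hr
Speed = 12.5005 km/h

4.7998 min/km, 12.5005 km/h


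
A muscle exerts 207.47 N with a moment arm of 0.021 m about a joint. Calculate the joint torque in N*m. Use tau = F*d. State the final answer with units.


tau = F * d
tau = 207.47 * 0.021
tau = 4.3569 N*m

4.3569 N*m


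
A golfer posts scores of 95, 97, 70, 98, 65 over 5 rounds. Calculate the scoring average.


Average = sum / n
Sum = 425
Average = 425 / 5 = 85

85


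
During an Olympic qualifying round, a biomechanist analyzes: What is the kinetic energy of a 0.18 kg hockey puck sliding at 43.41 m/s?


KE = 0.5 * m * v^2
KE = 0.5 * 0.18 * 43.41^2
KE = 0.5 * 0.18 * 1884.4281 = 169.5985 J

169.5985 J


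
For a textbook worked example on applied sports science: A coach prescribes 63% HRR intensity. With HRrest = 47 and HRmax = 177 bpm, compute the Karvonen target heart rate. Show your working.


Target = HRrest + pct*(HRmax - HRrest)
Heart rate reserve = HRmax - HRrest = 177 - 47 = 130 bpm
Fraction = 63% = 0.63
Target = 47 + 0.63 * 130
Target = 47 + 81.9 = 128.9 bpm

128.9 bpm


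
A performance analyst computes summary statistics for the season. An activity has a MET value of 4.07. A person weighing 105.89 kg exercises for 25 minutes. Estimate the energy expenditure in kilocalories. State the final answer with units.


kcal = MET * mass * time_hr
Convert time: 25 min = 0.4167 hr
kcal = 4.07 * 105.89 * 0.4167
kcal = 179.5718 kcal

179.5718 kcal


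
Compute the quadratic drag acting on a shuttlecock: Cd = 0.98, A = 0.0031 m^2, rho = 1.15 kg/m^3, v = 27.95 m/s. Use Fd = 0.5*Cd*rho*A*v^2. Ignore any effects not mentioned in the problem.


Fd = 0.5 * Cd * rho * A * v^2
Fd = 0.5 * 0.98 * 1.15 * 0.0031 * 27.95^2
v^2 = 781.2025
Fd = 0.5 * 0.98 * 1.15 * 0.0031 * 781.2025 = 1.3646 N

1.3646 N


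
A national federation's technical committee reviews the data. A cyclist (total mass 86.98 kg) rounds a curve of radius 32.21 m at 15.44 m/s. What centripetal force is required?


Fc = m * v^2 / r
v^2 = 15.44^2 = 238.3936
Fc = 86.98 * 238.3936 / 32.21
Fc = 20735.4753 / 32.21 = 643.7589 N

643.7589 N


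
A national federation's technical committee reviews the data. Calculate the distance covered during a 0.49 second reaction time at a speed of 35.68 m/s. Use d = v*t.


d = v * t
d = 35.68 * 0.49
d = 17.4832 m

17.4832 m


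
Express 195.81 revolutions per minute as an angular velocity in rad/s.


omega = RPM * 2 * pi / 60
omega = 195.81 * 2 * 3.14159 / 60
omega = 1230.3105 / 60 = 20.5052 rad/s

20.5052 rad/s


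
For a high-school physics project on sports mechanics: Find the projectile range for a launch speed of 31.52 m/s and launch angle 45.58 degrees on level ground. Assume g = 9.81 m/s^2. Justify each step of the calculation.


R = v^2 * sin(2*theta) / g
Convert angle to radians: theta = 45.58 deg = 0.7955 rad
sin(2*theta) = sin(1.591) = 0.9998
R = 31.52^2 * 0.9998 / 9.81
R = 993.5104 * 0.9998 / 9.81 = 101.2545 m

101.2545 m


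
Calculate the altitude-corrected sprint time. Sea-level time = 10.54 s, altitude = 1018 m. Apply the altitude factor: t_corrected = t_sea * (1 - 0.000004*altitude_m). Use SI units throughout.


Correction factor = 1 - 0.000004 * 1018 = 0.995928
t_corrected = t_sea * factor = 10.54 * 0.995928
t_corrected = 10.4971 s

10.4971 s


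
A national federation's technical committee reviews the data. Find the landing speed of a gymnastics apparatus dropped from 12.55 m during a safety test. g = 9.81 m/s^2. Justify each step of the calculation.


v = sqrt(2 * g * h)
v = sqrt(2 * 9.81 * 12.55)
v = sqrt(246.231) = 15.6917 m/s

15.6917 m/s


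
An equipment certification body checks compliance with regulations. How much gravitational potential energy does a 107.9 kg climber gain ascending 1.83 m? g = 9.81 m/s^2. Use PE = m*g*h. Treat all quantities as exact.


PE = m * g * h
PE = 107.9 * 9.81 * 1.83
PE = 1058.499 * 1.83 = 1937.0532 J

1937.0532 J


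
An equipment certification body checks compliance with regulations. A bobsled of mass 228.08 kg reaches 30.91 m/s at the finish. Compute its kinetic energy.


KE = 0.5 * m * v^2
KE = 0.5 * 228.08 * 30.91^2
KE = 0.5 * 228.08 * 955.4281 = 108957.0205 J

108957.0205 J


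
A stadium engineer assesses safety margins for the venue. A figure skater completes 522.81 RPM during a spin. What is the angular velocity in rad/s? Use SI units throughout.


omega = RPM * 2 * pi / 60
omega = 522.81 * 2 * 3.14159 / 60
omega = 3284.9121 / 60 = 54.7485 rad/s

54.7485 rad/s


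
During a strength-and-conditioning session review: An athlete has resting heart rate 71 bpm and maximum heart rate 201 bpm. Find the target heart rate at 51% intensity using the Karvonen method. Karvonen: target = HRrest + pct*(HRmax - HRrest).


Target = HRrest + pct*(HRmax - HRrest)
Heart rate reserve = HRmax - HRrest = 201 - 71 = 130 bpm
Fraction = 51% = 0.51
Target = 71 + 0.51 * 130
Target = 71 + 66.3 = 137.3 bpm

137.3 bpm


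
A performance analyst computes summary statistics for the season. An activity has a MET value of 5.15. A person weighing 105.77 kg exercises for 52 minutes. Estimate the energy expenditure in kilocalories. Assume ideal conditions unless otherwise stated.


kcal = MET * mass * time_hr
Convert time: 52 min = 0.8667 hr
kcal = 5.15 * 105.77 * 0.8667
kcal = 472.0868 kcal

472.0868 kcal


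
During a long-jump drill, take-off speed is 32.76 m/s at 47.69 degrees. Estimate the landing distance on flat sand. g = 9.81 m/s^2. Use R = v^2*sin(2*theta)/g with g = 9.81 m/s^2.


R = v^2 * sin(2*theta) / g
Convert angle to radians: theta = 47.69 deg = 0.8323 rad
sin(2*theta) = sin(1.6647) = 0.9956
R = 32.76^2 * 0.9956 / 9.81
R = 1073.2176 * 0.9956 / 9.81 = 108.9184 m

108.9184 m


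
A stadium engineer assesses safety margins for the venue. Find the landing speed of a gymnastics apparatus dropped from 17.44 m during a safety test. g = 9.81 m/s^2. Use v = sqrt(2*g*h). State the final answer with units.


v = sqrt(2 * g * h)
v = sqrt(2 * 9.81 * 17.44)
v = sqrt(342.1728) = 18.4979 m/s

18.4979 m/s


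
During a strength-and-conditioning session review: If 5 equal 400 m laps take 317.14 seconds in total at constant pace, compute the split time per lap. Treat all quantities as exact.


Split time = total_time / n_laps = 317.14 / 5
Split time = 63.428 s per lap

63.428 s


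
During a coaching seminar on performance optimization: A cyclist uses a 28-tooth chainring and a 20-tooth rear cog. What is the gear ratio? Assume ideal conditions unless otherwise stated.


GR = front_teeth / rear_teeth
GR = 28 / 20
GR = 1.4

1.4


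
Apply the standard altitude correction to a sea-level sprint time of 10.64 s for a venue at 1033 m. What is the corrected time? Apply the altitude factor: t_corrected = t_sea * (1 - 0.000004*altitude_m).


Correction factor = 1 - 0.000004 * 1033 = 0.995868
t_corrected = t_sea * factor = 10.64 * 0.995868
t_corrected = 10.596 s

10.596 s


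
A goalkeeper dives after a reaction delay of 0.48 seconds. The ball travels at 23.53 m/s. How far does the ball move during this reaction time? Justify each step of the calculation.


d = v * t
d = 23.53 * 0.48
d = 11.2944 m

11.2944 m


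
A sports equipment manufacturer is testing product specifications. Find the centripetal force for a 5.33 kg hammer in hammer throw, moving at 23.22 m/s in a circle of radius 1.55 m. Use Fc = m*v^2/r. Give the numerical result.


Fc = m * v^2 / r
v^2 = 23.22^2 = 539.1684
Fc = 5.33 * 539.1684 / 1.55
Fc = 2873.7676 / 1.55 = 1854.0436 N

1854.0436 N


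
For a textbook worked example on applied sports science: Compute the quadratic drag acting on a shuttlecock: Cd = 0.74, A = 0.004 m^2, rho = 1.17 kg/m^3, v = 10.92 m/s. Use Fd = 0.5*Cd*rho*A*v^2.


Fd = 0.5 * Cd * rho * A * v^2
Fd = 0.5 * 0.74 * 1.17 * 0.004 * 10.92^2
v^2 = 119.2464
Fd = 0.5 * 0.74 * 1.17 * 0.004 * 119.2464 = 0.2065 N

0.2065 N


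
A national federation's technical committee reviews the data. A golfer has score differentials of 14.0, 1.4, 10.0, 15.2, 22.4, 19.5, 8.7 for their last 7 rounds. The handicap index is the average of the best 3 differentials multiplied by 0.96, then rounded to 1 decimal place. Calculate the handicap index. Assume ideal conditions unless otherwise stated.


All differentials: 14.0, 1.4, 10.0, 15.2, 22.4, 19.5, 8.7
Sorted: 1.4, 8.7, 10.0, 14.0, 15.2, 19.5, 22.4
Best 3: 1.4, 8.7, 10.0
Average of best = 20.1 / 3 = 6.7
Raw index = 6.7 * 0.96 = 6.432
Handicap index = round(6.432, 1) = 6.4

6.4


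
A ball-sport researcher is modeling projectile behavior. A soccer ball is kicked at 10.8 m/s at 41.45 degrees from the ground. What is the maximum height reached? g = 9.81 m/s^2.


H = (v*sin(theta))^2 / (2*g)
vy = v*sin(theta) = 10.8 * sin(41.45 deg) = 7.1492 m/s
H = vy^2 / (2*g) = 51.1116 / (2*9.81)
H = 51.1116 / 19.62 = 2.6051 m

2.6051 m


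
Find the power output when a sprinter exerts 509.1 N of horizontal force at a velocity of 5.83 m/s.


P = F * v
P = 509.1 * 5.83
P = 2968.053 W

2968.053 W


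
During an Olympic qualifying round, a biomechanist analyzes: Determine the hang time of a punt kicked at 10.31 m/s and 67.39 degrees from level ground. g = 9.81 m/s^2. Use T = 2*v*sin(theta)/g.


T = 2*v*sin(theta)/g
sin(theta) = sin(67.39 deg) = 0.9231
T = 2*10.31*0.9231 / 9.81
T = 19.0352 / 9.81 = 1.9404 s

1.9404 s


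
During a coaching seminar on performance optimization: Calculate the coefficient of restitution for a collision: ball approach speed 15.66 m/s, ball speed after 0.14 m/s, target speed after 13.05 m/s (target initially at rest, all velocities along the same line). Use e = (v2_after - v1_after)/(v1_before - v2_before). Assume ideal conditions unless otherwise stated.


e = (v2_after - v1_after) / (v1_before - v2_before)
Numerator = 13.05 - 0.14 = 12.91
Denominator = 15.66 - 0 = 15.66
e = 12.91 / 15.66 = 0.8244

0.8244


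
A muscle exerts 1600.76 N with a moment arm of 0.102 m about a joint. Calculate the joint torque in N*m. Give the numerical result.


tau = F * d
tau = 1600.76 * 0.102
tau = 163.2775 N*m

163.2775 N*m


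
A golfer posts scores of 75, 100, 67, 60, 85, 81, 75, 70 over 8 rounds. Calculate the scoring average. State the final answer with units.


Average = sum / n
Sum = 613
Average = 613 / 8 = 76.625

76.625


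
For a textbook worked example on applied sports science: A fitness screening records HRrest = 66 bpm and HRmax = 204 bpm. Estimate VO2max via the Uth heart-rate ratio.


VO2max = 15.3 * HRmax / HRrest
VO2max = 15.3 * 204 / 66
VO2max = 3121.2 / 66 = 47.2909 mL/kg/min

47.2909 mL/kg/min


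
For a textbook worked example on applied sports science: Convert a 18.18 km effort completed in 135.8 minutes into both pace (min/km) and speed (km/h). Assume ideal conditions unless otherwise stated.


Pace = time / distance = 135.8 min / 18.18 km = 7.4697 min/km
Speed = distance / time_in_hours = 18.18 / 2.2633 hr
Speed = 8.0324 km/h

7.4697 min/km, 8.0324 km/h


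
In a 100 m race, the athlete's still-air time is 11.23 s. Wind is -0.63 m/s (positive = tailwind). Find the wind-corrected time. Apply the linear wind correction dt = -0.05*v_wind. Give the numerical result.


dt = -0.05 * v_wind = -0.05 * -0.63 = 0.0315 s
t_corrected = t_still + dt = 11.23 + (0.0315)
t_corrected = 11.2615 s

11.2615 s


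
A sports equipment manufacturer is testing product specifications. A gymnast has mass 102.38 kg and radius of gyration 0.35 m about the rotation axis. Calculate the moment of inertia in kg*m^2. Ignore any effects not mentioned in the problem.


I = m * k^2
I = 102.38 * 0.35^2
I = 102.38 * 0.1225 = 12.5415 kg*m^2

12.5415 kg*m^2


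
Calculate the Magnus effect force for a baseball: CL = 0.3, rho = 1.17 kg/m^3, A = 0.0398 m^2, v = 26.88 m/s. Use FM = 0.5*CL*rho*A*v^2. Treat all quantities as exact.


FM = 0.5 * CL * rho * A * v^2
FM = 0.5 * 0.3 * 1.17 * 0.0398 * 26.88^2
v^2 = 722.5344
FM = 0.5 * 0.3 * 1.17 * 0.0398 * 722.5344 = 5.0468 N

5.0468 N


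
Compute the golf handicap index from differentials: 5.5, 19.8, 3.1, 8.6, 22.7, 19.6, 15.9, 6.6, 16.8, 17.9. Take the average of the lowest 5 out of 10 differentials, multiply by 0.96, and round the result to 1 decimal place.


All differentials: 5.5, 19.8, 3.1, 8.6, 22.7, 19.6, 15.9, 6.6, 16.8, 17.9
Sorted: 3.1, 5.5, 6.6, 8.6, 15.9, 16.8, 17.9, 19.6, 19.8, 22.7
Best 5: 3.1, 5.5, 6.6, 8.6, 15.9
Average of best = 39.7 / 5 = 7.94
Raw index = 7.94 * 0.96 = 7.6224
Handicap index = round(7.6224, 1) = 7.6

7.6
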